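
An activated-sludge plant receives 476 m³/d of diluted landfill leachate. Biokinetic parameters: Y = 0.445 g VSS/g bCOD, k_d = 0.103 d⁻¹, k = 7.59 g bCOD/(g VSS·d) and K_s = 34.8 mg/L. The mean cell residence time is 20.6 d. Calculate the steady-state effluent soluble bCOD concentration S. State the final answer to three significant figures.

S ≈ 1.63 mg/L

For a completely mixed reactor with recycle the Lawrence–McCarty relation gives S = K_s·(1 + k_d·θ_c) / [θ_c·(Y·k − k_d) − 1] = 34.8 × (1 + 0.103 × 20.6) / [20.6 × (0.445 × 7.59 − 0.103) − 1] = 108.6 / 66.46 = 1.635 mg/L.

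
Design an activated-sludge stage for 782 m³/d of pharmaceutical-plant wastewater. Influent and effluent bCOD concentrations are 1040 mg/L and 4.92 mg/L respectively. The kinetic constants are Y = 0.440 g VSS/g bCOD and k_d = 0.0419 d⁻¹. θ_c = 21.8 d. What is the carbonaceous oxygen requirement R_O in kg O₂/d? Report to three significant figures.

Y_obs = Y / (1 + k_d θ_c) = 0.440 / (1 + 0.0419 × 21.8) = 0.440 / 1.913 = 0.2300.
Substrate removed = Q·(S₀ − S) = 782 m³/d × (1040 − 4.92) g/m³ = 8.09×10^5 g/d = 809.4 kg/d.
Biomass synthesised: P_X = Y_obs × 809.4 = 186.1 kg VSS/d.
R_O = Q·ΔS − 1.42 P_X = 809.4 − 264.3 = 545.1 kg O₂/d.

R_O ≈ 545 kg O₂/d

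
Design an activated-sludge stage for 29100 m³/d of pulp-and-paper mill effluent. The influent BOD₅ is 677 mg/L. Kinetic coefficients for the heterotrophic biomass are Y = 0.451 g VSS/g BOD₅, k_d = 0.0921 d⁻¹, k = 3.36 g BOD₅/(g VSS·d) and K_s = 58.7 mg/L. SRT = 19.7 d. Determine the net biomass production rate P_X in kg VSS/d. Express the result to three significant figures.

P_X ≈ 3130 kg VSS/d

For a completely mixed reactor with recycle the Lawrence–McCarty relation gives S = K_s·(1 + k_d·θ_c) / [θ_c·(Y·k − k_d) − 1] = 58.7 × (1 + 0.0921 × 19.7) / [19.7 × (0.451 × 3.36 − 0.0921) − 1] = 165.2 / 27.04 = 6.110 mg/L.
Observed yield with endogenous decay: Y_obs = Y / (1 + k_d·θ_c) = 0.451 / (1 + 0.0921 × 19.7) = 0.451 / 2.814 = 0.1602 g VSS/g BOD₅.
Substrate removed = Q·(S₀ − S) = 29100 m³/d × (677 − 6.11) g/m³ = 1.95×10^7 g/d = 19523 kg/d.
Biomass produced: P_X = Y_obs·Q·ΔS = 0.1602 × 19523 ≈ 3129 kg VSS/d.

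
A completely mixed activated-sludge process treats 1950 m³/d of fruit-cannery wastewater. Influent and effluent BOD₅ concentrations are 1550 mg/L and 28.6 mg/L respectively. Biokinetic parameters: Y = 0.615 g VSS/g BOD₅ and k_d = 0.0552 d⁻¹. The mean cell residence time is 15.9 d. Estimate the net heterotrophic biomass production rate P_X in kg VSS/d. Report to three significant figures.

The observed yield is Y_obs = Y/(1 + k_d·θ_c) = 0.615 / (1 + 0.0552 × 15.9) = 0.615 / 1.878 = 0.3275 g VSS per g BOD₅ removed.
Mass of BOD₅ removed per day: Q(S₀ − S) = 1950 × 1521 g/m³ = 2967 kg/d.
Net biomass production P_X = Y_obs × Q·(S₀ − S) = 0.3275 × 2967 = 971.7 kg VSS/d.

P_X ≈ 972 kg VSS/d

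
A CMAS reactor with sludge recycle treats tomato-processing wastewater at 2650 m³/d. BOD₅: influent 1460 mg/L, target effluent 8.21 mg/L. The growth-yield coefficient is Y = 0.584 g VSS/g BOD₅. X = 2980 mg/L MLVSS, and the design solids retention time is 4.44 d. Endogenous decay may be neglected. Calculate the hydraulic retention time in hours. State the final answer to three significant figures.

τ ≈ 30.3 h

V·X = Y·Q·ΔS·θ_c gives V = 0.584 × 2650 × (1460 − 8.21) × 4.44 / 2980 = 3348 m³.
Hydraulic retention time τ = V/Q = 3348 / 2650 = 1.263 d = 30.32 h.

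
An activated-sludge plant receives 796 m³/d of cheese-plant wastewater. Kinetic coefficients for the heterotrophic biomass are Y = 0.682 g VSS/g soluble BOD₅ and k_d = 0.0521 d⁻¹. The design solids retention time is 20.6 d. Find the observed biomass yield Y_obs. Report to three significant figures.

Y_obs ≈ 0.329 g VSS/g soluble BOD₅

The observed yield is Y_obs = Y/(1 + k_d·θ_c) = 0.682 / (1 + 0.0521 × 20.6) = 0.682 / 2.073 = 0.3290 g VSS per g soluble BOD₅ removed.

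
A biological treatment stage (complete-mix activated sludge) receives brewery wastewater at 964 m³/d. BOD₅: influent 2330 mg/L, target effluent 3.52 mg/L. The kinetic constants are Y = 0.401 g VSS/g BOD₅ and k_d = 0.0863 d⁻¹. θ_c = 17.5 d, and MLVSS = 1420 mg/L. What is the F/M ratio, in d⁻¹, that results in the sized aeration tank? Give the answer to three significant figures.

F/M ≈ 0.358 d⁻¹

From the SRT design equation V = Y Q (S₀−S) θ_c / [X (1 + k_d θ_c)] = 0.401 × 964 × (2330 − 3.52) × 17.5 / [1420 × (1 + 0.0863 × 17.5)] = 1.57×10^7 / 3565 = 4415 m³.
Food-to-microorganism ratio F/M = Q S₀ / (V X) = 964 × 2330 / (4415 × 1420) = 0.3583 d⁻¹.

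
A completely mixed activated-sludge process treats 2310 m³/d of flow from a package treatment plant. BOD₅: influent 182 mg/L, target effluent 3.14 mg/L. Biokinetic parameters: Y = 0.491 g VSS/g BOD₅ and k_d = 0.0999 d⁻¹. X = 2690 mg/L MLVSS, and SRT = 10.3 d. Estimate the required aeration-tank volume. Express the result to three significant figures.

V ≈ 383 m³

Rearranging the biomass balance for a CMAS with decay, V = Y·Q·ΔS·θ_c / [X·(1+k_d θ_c)] = 0.491 × 2310 × (182 − 3.14) × 10.3 / [2690 × (1 + 0.0999 × 10.3)] = 2.09×10^6 / 5458 = 382.8 m³.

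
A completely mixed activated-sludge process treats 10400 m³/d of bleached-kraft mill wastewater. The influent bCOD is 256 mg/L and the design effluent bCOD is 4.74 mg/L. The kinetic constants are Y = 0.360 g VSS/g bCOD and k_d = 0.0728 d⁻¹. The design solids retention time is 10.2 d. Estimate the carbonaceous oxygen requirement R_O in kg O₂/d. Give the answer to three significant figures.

Y_obs = Y / (1 + k_d θ_c) = 0.360 / (1 + 0.0728 × 10.2) = 0.360 / 1.743 = 0.2066.
Substrate removed = Q·(S₀ − S) = 10400 m³/d × (256 − 4.74) g/m³ = 2.61×10^6 g/d = 2613 kg/d.
Biomass synthesised: P_X = Y_obs × 2613 = 539.8 kg VSS/d.
Carbonaceous O₂ demand = substrate oxidised − cell-mass equivalent = 2613 − 1.42 × 539.8 = 1847 kg O₂/d.

R_O ≈ 1850 kg O₂/d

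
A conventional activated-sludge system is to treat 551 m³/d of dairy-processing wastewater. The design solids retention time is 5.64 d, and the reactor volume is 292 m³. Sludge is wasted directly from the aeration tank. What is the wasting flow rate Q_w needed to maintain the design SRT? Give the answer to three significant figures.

For wasting at MLVSS concentration, Q_w = V/θ_c = 292.0/5.64 = 51.77 m³/d.

Q_w ≈ 51.8 m³/d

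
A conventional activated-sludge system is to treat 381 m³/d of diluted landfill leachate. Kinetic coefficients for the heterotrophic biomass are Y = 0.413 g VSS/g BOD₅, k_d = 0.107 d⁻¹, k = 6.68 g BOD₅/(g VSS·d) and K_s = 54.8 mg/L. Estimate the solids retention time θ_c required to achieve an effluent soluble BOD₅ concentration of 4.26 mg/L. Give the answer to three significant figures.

θ_c ≈ 10.9 d

At the target effluent, Y k S/(K_s+S) = 0.413×6.68×4.26/59.06 = 0.1990 d⁻¹.
Then 1/θ_c = μ − k_d = 0.1990 − 0.107 = 0.09200 d⁻¹, giving θ_c = 10.87 d.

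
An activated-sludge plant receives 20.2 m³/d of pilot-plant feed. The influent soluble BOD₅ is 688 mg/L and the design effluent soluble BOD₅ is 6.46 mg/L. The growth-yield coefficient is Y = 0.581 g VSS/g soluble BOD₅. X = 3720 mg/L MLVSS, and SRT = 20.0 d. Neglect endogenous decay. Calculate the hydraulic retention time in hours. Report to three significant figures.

V·X = Y·Q·ΔS·θ_c gives V = 0.581 × 20.2 × (688 − 6.46) × 20.0 / 3720 = 43.00 m³.
Hydraulic retention time τ = V/Q = 43.00 / 20.2 = 2.129 d = 51.09 h.

τ ≈ 51.1 h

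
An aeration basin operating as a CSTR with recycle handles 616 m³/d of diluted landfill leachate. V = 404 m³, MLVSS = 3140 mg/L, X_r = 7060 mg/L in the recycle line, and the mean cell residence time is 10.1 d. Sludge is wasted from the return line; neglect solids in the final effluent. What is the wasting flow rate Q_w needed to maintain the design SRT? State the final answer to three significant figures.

Wasting from the return line (neglecting effluent solids): Q_w = V·X / (θ_c·X_r) = 404.0 × 3140 / (10.1 × 7060) = 17.79 m³/d.

Q_w ≈ 17.8 m³/d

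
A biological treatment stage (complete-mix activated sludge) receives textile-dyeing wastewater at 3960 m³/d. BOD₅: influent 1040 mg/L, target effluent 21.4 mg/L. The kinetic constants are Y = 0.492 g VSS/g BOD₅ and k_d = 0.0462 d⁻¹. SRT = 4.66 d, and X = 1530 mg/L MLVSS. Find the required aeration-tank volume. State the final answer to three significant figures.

V ≈ 4970 m³

Steady-state biomass mass balance: V·X·(1 + k_d·θ_c) = Y·Q·(S₀ − S)·θ_c, so V = 0.492 × 3960 × (1040 − 21.4) × 4.66 / [1530 × (1 + 0.0462 × 4.66)] = 9.25×10^6 / 1859 = 4974 m³.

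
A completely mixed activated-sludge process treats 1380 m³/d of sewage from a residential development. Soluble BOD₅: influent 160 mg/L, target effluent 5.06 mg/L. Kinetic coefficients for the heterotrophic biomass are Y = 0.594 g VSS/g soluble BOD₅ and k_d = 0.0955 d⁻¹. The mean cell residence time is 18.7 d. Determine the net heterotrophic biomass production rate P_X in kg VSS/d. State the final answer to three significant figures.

P_X ≈ 45.6 kg VSS/d

Correct the yield for decay: Y_obs = Y/(1 + k_d θ_c) = 0.594 / (1 + 0.0955 × 18.7) = 0.594 / 2.786 = 0.2132.
Q·(S₀ − S) = 1380 × (160 − 5.06) × 10⁻³ = 213.8 kg/d removed.
Biomass produced: P_X = Y_obs·Q·ΔS = 0.2132 × 213.8 ≈ 45.59 kg VSS/d.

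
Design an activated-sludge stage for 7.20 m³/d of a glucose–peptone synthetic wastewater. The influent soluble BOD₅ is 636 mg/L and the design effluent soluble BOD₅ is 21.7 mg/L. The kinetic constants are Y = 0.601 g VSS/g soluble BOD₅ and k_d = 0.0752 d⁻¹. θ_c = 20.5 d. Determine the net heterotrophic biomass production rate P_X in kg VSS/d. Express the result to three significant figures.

P_X ≈ 1.05 kg VSS/d

Y_obs = Y / (1 + k_d θ_c) = 0.601 / (1 + 0.0752 × 20.5) = 0.601 / 2.542 = 0.2365.
ΔS = 636 − 21.7 = 614.3 mg/L, so the substrate removal rate is 7.20 × 614.3/1000 = 4.423 kg soluble BOD₅/d.
So the net sludge growth is P_X = 0.2365 × 4.423 = 1.046 kg VSS/d.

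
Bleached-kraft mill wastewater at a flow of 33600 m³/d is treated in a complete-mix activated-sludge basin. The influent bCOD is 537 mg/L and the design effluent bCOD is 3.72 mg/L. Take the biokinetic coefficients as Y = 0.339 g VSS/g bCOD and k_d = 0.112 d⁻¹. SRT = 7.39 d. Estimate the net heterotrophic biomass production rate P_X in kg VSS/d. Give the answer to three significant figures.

Observed yield with endogenous decay: Y_obs = Y / (1 + k_d·θ_c) = 0.339 / (1 + 0.112 × 7.39) = 0.339 / 1.828 = 0.1855 g VSS/g bCOD.
Mass of bCOD removed per day: Q(S₀ − S) = 33600 × 533.3 g/m³ = 17918 kg/d.
P_X = Y_obs · Q(S₀ − S) = 0.1855 × 17918 = 3323 kg VSS/d.

P_X ≈ 3320 kg VSS/d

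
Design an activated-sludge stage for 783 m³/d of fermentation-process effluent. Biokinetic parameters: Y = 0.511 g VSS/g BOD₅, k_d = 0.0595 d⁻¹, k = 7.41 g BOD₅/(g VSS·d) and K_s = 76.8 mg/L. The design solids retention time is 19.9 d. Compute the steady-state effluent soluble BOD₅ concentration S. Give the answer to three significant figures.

Effluent substrate depends only on kinetics and SRT: S = K_s(1 + k_d θ_c) / [θ_c(Yk − k_d) − 1] = 76.8 × (1 + 0.0595 × 19.9) / [19.9 × (0.511 × 7.41 − 0.0595) − 1] = 167.7 / 73.17 = 2.292 mg/L.

S ≈ 2.29 mg/L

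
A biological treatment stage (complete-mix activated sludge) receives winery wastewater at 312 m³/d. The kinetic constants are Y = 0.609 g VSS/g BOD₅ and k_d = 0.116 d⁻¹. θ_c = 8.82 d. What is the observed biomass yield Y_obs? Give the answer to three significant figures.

Y_obs ≈ 0.301 g VSS/g BOD₅

Observed yield with endogenous decay: Y_obs = Y / (1 + k_d·θ_c) = 0.609 / (1 + 0.116 × 8.82) = 0.609 / 2.023 = 0.3010 g VSS/g BOD₅.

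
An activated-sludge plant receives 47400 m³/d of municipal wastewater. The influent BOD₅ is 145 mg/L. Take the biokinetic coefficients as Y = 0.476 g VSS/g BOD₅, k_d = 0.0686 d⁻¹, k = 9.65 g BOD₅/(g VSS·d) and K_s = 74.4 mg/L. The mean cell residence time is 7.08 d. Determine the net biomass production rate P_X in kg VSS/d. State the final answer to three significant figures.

P_X ≈ 2150 kg VSS/d

From the Monod/SRT balance for a CMAS, S = K_s·(1+k_d θ_c)/[θ_c·(Y k − k_d) − 1] = 74.4 × (1 + 0.0686 × 7.08) / [7.08 × (0.476 × 9.65 − 0.0686) − 1] = 110.5 / 31.04 = 3.562 mg/L.
The observed yield is Y_obs = Y/(1 + k_d·θ_c) = 0.476 / (1 + 0.0686 × 7.08) = 0.476 / 1.486 = 0.3204 g VSS per g BOD₅ removed.
Mass of BOD₅ removed per day: Q(S₀ − S) = 47400 × 141.4 g/m³ = 6704 kg/d.
Biomass produced: P_X = Y_obs·Q·ΔS = 0.3204 × 6704 ≈ 2148 kg VSS/d.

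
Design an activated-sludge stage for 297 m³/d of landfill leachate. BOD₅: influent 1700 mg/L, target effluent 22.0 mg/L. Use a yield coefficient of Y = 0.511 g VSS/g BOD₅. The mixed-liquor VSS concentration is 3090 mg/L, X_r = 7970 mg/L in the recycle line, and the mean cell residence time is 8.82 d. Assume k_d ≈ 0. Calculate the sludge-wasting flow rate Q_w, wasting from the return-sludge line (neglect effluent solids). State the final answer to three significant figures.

With k_d = 0 the design equation reduces to V = Y Q (S₀−S) θ_c / X = 0.511 × 297 × (1700 − 22.0) × 8.82 / 3090 = 726.9 m³.
Wasting from the return line (neglecting effluent solids): Q_w = V·X / (θ_c·X_r) = 726.9 × 3090 / (8.82 × 7970) = 31.95 m³/d.

Q_w ≈ 32.0 m³/d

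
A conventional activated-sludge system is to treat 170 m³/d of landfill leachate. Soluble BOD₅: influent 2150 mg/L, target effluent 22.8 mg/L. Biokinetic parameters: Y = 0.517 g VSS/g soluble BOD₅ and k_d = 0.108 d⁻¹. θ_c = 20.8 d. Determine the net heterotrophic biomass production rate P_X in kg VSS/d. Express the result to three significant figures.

The observed yield is Y_obs = Y/(1 + k_d·θ_c) = 0.517 / (1 + 0.108 × 20.8) = 0.517 / 3.246 = 0.1593 g VSS per g soluble BOD₅ removed.
Q·(S₀ − S) = 170 × (2150 − 22.8) × 10⁻³ = 361.6 kg/d removed.
P_X = Y_obs · Q(S₀ − S) = 0.1593 × 361.6 = 57.59 kg VSS/d.

P_X ≈ 57.6 kg VSS/d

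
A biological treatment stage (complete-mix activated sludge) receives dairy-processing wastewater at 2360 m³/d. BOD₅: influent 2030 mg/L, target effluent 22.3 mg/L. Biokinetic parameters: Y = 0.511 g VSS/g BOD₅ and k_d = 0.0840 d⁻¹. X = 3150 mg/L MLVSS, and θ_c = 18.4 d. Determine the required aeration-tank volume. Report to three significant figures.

V ≈ 5560 m³

From the SRT design equation V = Y Q (S₀−S) θ_c / [X (1 + k_d θ_c)] = 0.511 × 2360 × (2030 − 22.3) × 18.4 / [3150 × (1 + 0.0840 × 18.4)] = 4.46×10^7 / 8019 = 5556 m³.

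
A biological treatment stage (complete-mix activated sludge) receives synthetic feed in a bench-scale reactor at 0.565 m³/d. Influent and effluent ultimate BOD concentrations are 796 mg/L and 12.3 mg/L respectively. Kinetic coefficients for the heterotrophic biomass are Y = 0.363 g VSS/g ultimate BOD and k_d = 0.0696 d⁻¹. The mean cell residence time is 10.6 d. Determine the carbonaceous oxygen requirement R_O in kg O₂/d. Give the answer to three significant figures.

Observed yield with endogenous decay: Y_obs = Y / (1 + k_d·θ_c) = 0.363 / (1 + 0.0696 × 10.6) = 0.363 / 1.738 = 0.2089 g VSS/g ultimate BOD.
Substrate removed = Q·(S₀ − S) = 0.565 m³/d × (796 − 12.3) g/m³ = 4.43×10^2 g/d = 0.4428 kg/d.
P_X = Y_obs·Q·(S₀ − S) = 0.2089 × 0.4428 = 0.09249 kg VSS/d.
Carbonaceous O₂ demand = substrate oxidised − cell-mass equivalent = 0.4428 − 1.42 × 0.09249 = 0.3114 kg O₂/d.

R_O ≈ 0.311 kg O₂/d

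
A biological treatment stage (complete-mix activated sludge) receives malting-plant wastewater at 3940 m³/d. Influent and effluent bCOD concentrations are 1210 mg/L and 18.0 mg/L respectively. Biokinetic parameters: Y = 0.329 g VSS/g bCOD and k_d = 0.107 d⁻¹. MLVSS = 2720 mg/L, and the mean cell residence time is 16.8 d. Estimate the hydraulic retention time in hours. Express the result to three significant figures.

τ ≈ 20.8 h

Rearranging the biomass balance for a CMAS with decay, V = Y·Q·ΔS·θ_c / [X·(1+k_d θ_c)] = 0.329 × 3940 × (1210 − 18.0) × 16.8 / [2720 × (1 + 0.107 × 16.8)] = 2.6×10^7 / 7609 = 3411 m³.
HRT = V/Q = 3411 m³ / 3940 m³·d⁻¹ = 0.8658 d × 24 = 20.78 h.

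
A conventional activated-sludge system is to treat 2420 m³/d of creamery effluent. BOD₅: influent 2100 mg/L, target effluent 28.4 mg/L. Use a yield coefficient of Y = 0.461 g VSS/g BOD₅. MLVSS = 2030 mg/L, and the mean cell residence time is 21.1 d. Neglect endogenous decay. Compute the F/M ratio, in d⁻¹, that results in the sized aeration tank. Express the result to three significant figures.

F/M ≈ 0.104 d⁻¹

V·X = Y·Q·ΔS·θ_c gives V = 0.461 × 2420 × (2100 − 28.4) × 21.1 / 2030 = 24022 m³.
Food-to-microorganism ratio F/M = Q S₀ / (V X) = 2420 × 2100 / (24022 × 2030) = 0.1042 d⁻¹.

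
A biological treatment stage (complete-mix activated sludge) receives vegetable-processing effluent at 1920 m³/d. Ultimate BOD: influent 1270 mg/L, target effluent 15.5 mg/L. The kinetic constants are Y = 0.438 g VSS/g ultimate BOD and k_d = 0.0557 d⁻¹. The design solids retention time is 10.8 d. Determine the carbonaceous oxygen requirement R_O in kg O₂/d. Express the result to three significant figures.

The observed yield is Y_obs = Y/(1 + k_d·θ_c) = 0.438 / (1 + 0.0557 × 10.8) = 0.438 / 1.602 = 0.2735 g VSS per g ultimate BOD removed.
ΔS = 1270 − 15.5 = 1254 mg/L, so the substrate removal rate is 1920 × 1254/1000 = 2409 kg ultimate BOD/d.
Biomass synthesised: P_X = Y_obs × 2409 = 658.7 kg VSS/d.
Carbonaceous O₂ demand = substrate oxidised − cell-mass equivalent = 2409 − 1.42 × 658.7 = 1473 kg O₂/d.

R_O ≈ 1470 kg O₂/d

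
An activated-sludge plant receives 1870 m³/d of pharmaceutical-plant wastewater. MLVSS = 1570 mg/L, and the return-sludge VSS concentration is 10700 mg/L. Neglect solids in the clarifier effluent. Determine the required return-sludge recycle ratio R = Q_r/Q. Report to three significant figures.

R ≈ 0.172

Mass balance around the secondary clarifier (neglecting effluent solids): R = X / (X_r − X) = 1570 / (10700 − 1570) = 0.1720.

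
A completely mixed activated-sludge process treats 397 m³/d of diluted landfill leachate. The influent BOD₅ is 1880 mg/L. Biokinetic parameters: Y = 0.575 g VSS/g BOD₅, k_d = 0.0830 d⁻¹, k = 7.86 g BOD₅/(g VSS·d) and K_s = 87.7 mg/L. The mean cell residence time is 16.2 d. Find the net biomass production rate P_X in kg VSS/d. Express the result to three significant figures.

P_X ≈ 183 kg VSS/d

For a completely mixed reactor with recycle the Lawrence–McCarty relation gives S = K_s·(1 + k_d·θ_c) / [θ_c·(Y·k − k_d) − 1] = 87.7 × (1 + 0.0830 × 16.2) / [16.2 × (0.575 × 7.86 − 0.0830) − 1] = 205.6 / 70.87 = 2.901 mg/L.
Correct the yield for decay: Y_obs = Y/(1 + k_d θ_c) = 0.575 / (1 + 0.0830 × 16.2) = 0.575 / 2.345 = 0.2452.
Mass of BOD₅ removed per day: Q(S₀ − S) = 397 × 1877 g/m³ = 745.2 kg/d.
So the net sludge growth is P_X = 0.2452 × 745.2 = 182.8 kg VSS/d.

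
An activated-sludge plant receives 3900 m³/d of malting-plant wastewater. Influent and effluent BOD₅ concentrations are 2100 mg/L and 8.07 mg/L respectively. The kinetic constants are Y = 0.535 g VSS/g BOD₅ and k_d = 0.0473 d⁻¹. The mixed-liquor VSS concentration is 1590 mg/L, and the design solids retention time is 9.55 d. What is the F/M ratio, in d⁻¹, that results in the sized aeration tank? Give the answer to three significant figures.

Steady-state biomass mass balance: V·X·(1 + k_d·θ_c) = Y·Q·(S₀ − S)·θ_c, so V = 0.535 × 3900 × (2100 − 8.07) × 9.55 / [1590 × (1 + 0.0473 × 9.55)] = 4.17×10^7 / 2308 = 18059 m³.
Food-to-microorganism ratio F/M = Q S₀ / (V X) = 3900 × 2100 / (18059 × 1590) = 0.2852 d⁻¹.

F/M ≈ 0.285 d⁻¹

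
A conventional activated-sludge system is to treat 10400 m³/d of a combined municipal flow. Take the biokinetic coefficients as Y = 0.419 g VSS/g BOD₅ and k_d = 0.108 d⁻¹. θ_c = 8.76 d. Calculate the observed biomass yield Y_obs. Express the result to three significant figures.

Y_obs = Y / (1 + k_d θ_c) = 0.419 / (1 + 0.108 × 8.76) = 0.419 / 1.946 = 0.2153.

Y_obs ≈ 0.215 g VSS/g BOD₅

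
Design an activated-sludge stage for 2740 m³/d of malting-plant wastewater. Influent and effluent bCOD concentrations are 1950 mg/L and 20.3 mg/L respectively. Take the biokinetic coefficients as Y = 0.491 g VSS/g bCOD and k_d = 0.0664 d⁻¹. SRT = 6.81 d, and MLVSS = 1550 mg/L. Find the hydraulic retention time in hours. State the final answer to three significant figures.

Rearranging the biomass balance for a CMAS with decay, V = Y·Q·ΔS·θ_c / [X·(1+k_d θ_c)] = 0.491 × 2740 × (1950 − 20.3) × 6.81 / [1550 × (1 + 0.0664 × 6.81)] = 1.77×10^7 / 2251 = 7854 m³.
τ = V/Q = 7854/2740 = 2.867 d, or 68.80 h.

τ ≈ 68.8 h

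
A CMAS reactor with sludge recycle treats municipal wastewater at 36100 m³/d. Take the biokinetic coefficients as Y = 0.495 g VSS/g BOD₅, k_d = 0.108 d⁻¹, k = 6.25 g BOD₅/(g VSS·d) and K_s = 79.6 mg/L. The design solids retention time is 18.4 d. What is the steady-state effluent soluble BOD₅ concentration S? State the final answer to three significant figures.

From the Monod/SRT balance for a CMAS, S = K_s·(1+k_d θ_c)/[θ_c·(Y k − k_d) − 1] = 79.6 × (1 + 0.108 × 18.4) / [18.4 × (0.495 × 6.25 − 0.108) − 1] = 237.8 / 53.94 = 4.408 mg/L.

S ≈ 4.41 mg/L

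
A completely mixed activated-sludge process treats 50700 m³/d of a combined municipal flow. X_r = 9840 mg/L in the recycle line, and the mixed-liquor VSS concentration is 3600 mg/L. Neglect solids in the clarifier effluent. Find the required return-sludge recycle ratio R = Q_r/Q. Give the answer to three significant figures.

R ≈ 0.577

Mass balance around the secondary clarifier (neglecting effluent solids): R = X / (X_r − X) = 3600 / (9840 − 3600) = 0.5769.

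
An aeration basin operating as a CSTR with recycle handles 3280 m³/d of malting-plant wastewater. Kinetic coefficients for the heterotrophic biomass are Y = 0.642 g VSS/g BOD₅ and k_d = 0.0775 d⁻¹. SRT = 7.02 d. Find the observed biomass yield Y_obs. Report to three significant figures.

The observed yield is Y_obs = Y/(1 + k_d·θ_c) = 0.642 / (1 + 0.0775 × 7.02) = 0.642 / 1.544 = 0.4158 g VSS per g BOD₅ removed.

Y_obs ≈ 0.416 g VSS/g BOD₅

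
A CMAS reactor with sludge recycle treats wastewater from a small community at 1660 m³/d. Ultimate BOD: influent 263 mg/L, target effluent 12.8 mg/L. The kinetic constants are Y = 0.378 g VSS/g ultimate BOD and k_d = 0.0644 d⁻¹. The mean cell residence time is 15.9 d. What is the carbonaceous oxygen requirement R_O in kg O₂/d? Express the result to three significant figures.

Correct the yield for decay: Y_obs = Y/(1 + k_d θ_c) = 0.378 / (1 + 0.0644 × 15.9) = 0.378 / 2.024 = 0.1868.
Mass of ultimate BOD removed per day: Q(S₀ − S) = 1660 × 250.2 g/m³ = 415.3 kg/d.
P_X = Y_obs·Q·(S₀ − S) = 0.1868 × 415.3 = 77.57 kg VSS/d.
R_O = Q·(S₀ − S) − 1.42·P_X = 415.3 − 1.42 × 77.57 = 305.2 kg O₂/d.

R_O ≈ 305 kg O₂/d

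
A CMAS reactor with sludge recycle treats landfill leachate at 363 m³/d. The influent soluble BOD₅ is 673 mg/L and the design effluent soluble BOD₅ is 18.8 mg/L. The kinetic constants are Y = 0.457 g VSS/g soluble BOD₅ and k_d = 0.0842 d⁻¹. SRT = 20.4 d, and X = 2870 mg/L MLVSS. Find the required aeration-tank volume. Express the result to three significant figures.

V ≈ 284 m³

From the SRT design equation V = Y Q (S₀−S) θ_c / [X (1 + k_d θ_c)] = 0.457 × 363 × (673 − 18.8) × 20.4 / [2870 × (1 + 0.0842 × 20.4)] = 2.21×10^6 / 7800 = 283.8 m³.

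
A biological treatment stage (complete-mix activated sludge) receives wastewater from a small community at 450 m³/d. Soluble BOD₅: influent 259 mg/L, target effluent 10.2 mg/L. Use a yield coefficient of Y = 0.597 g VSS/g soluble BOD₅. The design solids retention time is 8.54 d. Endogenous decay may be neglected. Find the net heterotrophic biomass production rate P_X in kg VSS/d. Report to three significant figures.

P_X ≈ 66.8 kg VSS/d

No decay correction is needed, so Y_obs = Y = 0.597.
ΔS = 259 − 10.2 = 248.8 mg/L, so the substrate removal rate is 450 × 248.8/1000 = 112.0 kg soluble BOD₅/d.
Biomass produced: P_X = Y_obs·Q·ΔS = 0.5970 × 112.0 ≈ 66.84 kg VSS/d.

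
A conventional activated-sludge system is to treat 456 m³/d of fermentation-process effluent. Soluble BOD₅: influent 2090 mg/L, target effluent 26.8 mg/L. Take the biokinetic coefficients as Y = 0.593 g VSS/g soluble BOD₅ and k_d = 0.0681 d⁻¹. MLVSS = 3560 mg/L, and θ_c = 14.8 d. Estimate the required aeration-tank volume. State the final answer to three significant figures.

Rearranging the biomass balance for a CMAS with decay, V = Y·Q·ΔS·θ_c / [X·(1+k_d θ_c)] = 0.593 × 456 × (2090 − 26.8) × 14.8 / [3560 × (1 + 0.0681 × 14.8)] = 8.26×10^6 / 7148 = 1155 m³.

V ≈ 1160 m³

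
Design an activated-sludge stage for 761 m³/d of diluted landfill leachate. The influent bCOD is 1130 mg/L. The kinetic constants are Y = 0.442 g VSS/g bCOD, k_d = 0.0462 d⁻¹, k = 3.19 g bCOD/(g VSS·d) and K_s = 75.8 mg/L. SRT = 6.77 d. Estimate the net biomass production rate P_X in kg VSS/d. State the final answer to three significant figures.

P_X ≈ 286 kg VSS/d

Effluent substrate depends only on kinetics and SRT: S = K_s(1 + k_d θ_c) / [θ_c(Yk − k_d) − 1] = 75.8 × (1 + 0.0462 × 6.77) / [6.77 × (0.442 × 3.19 − 0.0462) − 1] = 99.51 / 8.233 = 12.09 mg/L.
The observed yield is Y_obs = Y/(1 + k_d·θ_c) = 0.442 / (1 + 0.0462 × 6.77) = 0.442 / 1.313 = 0.3367 g VSS per g bCOD removed.
Substrate removed = Q·(S₀ − S) = 761 m³/d × (1130 − 12.1) g/m³ = 8.51×10^5 g/d = 850.7 kg/d.
Biomass produced: P_X = Y_obs·Q·ΔS = 0.3367 × 850.7 ≈ 286.4 kg VSS/d.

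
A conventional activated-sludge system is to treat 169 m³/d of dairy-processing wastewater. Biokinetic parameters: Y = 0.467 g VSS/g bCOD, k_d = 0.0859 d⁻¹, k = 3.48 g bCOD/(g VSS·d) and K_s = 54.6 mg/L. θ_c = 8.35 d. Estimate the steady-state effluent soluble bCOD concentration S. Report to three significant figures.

For a completely mixed reactor with recycle the Lawrence–McCarty relation gives S = K_s·(1 + k_d·θ_c) / [θ_c·(Y·k − k_d) − 1] = 54.6 × (1 + 0.0859 × 8.35) / [8.35 × (0.467 × 3.48 − 0.0859) − 1] = 93.76 / 11.85 = 7.911 mg/L.

S ≈ 7.91 mg/L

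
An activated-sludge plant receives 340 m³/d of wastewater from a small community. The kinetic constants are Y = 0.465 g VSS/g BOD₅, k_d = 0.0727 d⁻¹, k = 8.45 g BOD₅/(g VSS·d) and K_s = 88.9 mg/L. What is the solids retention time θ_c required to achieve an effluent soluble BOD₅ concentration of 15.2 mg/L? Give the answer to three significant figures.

θ_c ≈ 2.00 d

Specific growth rate at S = 15.2 mg/L: μ = YkS/(K_s+S) = 0.465·8.45·15.2/(88.9+15.2) = 0.5737 d⁻¹.
θ_c = 1/(μ − k_d) = 1/(0.5737 − 0.0727) = 1/0.5010 = 1.996 d.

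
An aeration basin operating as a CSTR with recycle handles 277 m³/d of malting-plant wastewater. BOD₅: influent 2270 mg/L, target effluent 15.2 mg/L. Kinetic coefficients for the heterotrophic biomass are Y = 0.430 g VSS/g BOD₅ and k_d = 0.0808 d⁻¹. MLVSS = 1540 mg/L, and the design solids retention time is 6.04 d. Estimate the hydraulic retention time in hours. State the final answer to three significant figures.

From the SRT design equation V = Y Q (S₀−S) θ_c / [X (1 + k_d θ_c)] = 0.430 × 277 × (2270 − 15.2) × 6.04 / [1540 × (1 + 0.0808 × 6.04)] = 1.62×10^6 / 2292 = 707.9 m³.
HRT = V/Q = 707.9 m³ / 277 m³·d⁻¹ = 2.556 d × 24 = 61.33 h.

τ ≈ 61.3 h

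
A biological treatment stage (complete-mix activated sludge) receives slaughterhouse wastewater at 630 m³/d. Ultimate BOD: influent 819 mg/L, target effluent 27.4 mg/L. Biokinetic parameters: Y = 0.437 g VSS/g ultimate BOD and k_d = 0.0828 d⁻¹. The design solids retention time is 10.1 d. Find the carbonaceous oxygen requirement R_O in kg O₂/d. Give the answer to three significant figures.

R_O ≈ 330 kg O₂/d

Correct the yield for decay: Y_obs = Y/(1 + k_d θ_c) = 0.437 / (1 + 0.0828 × 10.1) = 0.437 / 1.836 = 0.2380.
Q·(S₀ − S) = 630 × (819 − 27.4) × 10⁻³ = 498.7 kg/d removed.
Biomass synthesised: P_X = Y_obs × 498.7 = 118.7 kg VSS/d.
R_O = Q·(S₀ − S) − 1.42·P_X = 498.7 − 1.42 × 118.7 = 330.2 kg O₂/d.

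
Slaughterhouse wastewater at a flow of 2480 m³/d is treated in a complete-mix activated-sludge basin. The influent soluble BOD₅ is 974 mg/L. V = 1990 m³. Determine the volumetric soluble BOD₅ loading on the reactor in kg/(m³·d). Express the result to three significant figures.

L_v ≈ 1.21 kg soluble BOD₅/(m³·d)

L_v = Q S₀ / V = 2480 × 974 × 10⁻³ / 1990 = 1.214 kg/(m³·d).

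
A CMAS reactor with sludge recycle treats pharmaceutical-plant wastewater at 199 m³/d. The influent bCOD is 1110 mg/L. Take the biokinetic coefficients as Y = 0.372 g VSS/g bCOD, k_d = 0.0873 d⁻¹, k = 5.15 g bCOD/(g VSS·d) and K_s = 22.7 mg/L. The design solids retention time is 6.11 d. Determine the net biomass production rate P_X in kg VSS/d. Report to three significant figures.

P_X ≈ 53.4 kg VSS/d

Effluent substrate depends only on kinetics and SRT: S = K_s(1 + k_d θ_c) / [θ_c(Yk − k_d) − 1] = 22.7 × (1 + 0.0873 × 6.11) / [6.11 × (0.372 × 5.15 − 0.0873) − 1] = 34.81 / 10.17 = 3.422 mg/L.
Y_obs = Y / (1 + k_d θ_c) = 0.372 / (1 + 0.0873 × 6.11) = 0.372 / 1.533 = 0.2426.
Q·(S₀ − S) = 199 × (1110 − 3.42) × 10⁻³ = 220.2 kg/d removed.
Biomass produced: P_X = Y_obs·Q·ΔS = 0.2426 × 220.2 ≈ 53.42 kg VSS/d.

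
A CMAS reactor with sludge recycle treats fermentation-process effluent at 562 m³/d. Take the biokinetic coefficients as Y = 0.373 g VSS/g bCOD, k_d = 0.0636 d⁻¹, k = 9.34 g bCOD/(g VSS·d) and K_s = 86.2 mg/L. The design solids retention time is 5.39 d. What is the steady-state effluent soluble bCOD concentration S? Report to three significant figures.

For a completely mixed reactor with recycle the Lawrence–McCarty relation gives S = K_s·(1 + k_d·θ_c) / [θ_c·(Y·k − k_d) − 1] = 86.2 × (1 + 0.0636 × 5.39) / [5.39 × (0.373 × 9.34 − 0.0636) − 1] = 115.7 / 17.43 = 6.639 mg/L.

S ≈ 6.64 mg/L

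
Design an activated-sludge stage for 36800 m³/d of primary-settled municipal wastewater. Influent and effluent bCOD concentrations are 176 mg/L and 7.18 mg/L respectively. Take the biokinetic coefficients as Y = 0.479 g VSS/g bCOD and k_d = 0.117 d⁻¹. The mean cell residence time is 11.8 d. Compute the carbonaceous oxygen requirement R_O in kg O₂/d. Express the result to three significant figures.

R_O ≈ 4440 kg O₂/d

The observed yield is Y_obs = Y/(1 + k_d·θ_c) = 0.479 / (1 + 0.117 × 11.8) = 0.479 / 2.381 = 0.2012 g VSS per g bCOD removed.
Substrate removed = Q·(S₀ − S) = 36800 m³/d × (176 − 7.18) g/m³ = 6.21×10^6 g/d = 6213 kg/d.
Biomass synthesised: P_X = Y_obs × 6213 = 1250 kg VSS/d.
R_O = Q·ΔS − 1.42 P_X = 6213 − 1775 = 4438 kg O₂/d.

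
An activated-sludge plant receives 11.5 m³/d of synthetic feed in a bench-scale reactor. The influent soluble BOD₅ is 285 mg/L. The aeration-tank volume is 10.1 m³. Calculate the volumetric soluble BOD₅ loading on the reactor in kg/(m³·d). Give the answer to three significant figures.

Volumetric loading L_v = Q·S₀ / V = 11.5 × 285 g/m³ / 10.10 m³ = 324.5 g/(m³·d) = 0.3245 kg soluble BOD₅/(m³·d).

L_v ≈ 0.325 kg soluble BOD₅/(m³·d)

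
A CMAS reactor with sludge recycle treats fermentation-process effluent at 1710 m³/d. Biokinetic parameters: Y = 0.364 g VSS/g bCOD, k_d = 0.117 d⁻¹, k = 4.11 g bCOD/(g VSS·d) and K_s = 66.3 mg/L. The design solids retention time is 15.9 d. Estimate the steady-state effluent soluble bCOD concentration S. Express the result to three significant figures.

From the Monod/SRT balance for a CMAS, S = K_s·(1+k_d θ_c)/[θ_c·(Y k − k_d) − 1] = 66.3 × (1 + 0.117 × 15.9) / [15.9 × (0.364 × 4.11 − 0.117) − 1] = 189.6 / 20.93 = 9.062 mg/L.

S ≈ 9.06 mg/L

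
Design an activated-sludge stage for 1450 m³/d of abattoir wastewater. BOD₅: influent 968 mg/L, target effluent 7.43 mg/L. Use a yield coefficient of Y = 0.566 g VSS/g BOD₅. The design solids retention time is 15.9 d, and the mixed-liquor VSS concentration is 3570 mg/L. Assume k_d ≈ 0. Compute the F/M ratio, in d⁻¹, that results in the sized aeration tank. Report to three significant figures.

F/M ≈ 0.112 d⁻¹

Biomass mass balance (decay neglected): V·X = Y·Q·(S₀ − S)·θ_c, so V = 0.566 × 1450 × (968 − 7.43) × 15.9 / 3570 = 3511 m³.
F/M = Q·S₀ / (V·X) = 1450 × 968 / (3511 × 3570) = 0.1120 g BOD₅·(g VSS·d)⁻¹.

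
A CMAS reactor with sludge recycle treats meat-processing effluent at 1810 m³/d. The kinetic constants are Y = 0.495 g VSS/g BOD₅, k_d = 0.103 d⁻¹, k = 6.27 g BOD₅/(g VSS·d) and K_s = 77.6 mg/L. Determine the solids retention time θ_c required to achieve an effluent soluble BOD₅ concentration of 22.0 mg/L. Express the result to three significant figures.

At the target effluent, Y k S/(K_s+S) = 0.495×6.27×22.0/99.60 = 0.6855 d⁻¹.
Then 1/θ_c = μ − k_d = 0.6855 − 0.103 = 0.5825 d⁻¹, giving θ_c = 1.717 d.

θ_c ≈ 1.72 d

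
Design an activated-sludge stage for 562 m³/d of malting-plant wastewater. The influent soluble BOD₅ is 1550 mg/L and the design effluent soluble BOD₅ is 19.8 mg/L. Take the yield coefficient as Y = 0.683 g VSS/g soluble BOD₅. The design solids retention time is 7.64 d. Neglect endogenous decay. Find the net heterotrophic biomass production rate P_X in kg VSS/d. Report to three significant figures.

Since k_d ≈ 0, Y_obs = Y = 0.683 g VSS/g soluble BOD₅.
Q·(S₀ − S) = 562 × (1550 − 19.8) × 10⁻³ = 860.0 kg/d removed.
P_X = Y_obs · Q(S₀ − S) = 0.6830 × 860.0 = 587.4 kg VSS/d.

P_X ≈ 587 kg VSS/d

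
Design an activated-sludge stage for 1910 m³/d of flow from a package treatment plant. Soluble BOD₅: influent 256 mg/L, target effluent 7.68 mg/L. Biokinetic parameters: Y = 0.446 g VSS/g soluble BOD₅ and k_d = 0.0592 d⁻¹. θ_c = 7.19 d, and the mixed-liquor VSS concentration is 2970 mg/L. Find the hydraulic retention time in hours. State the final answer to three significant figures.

τ ≈ 4.51 h

Rearranging the biomass balance for a CMAS with decay, V = Y·Q·ΔS·θ_c / [X·(1+k_d θ_c)] = 0.446 × 1910 × (256 − 7.68) × 7.19 / [2970 × (1 + 0.0592 × 7.19)] = 1.52×10^6 / 4234 = 359.2 m³.
Hydraulic retention time τ = V/Q = 359.2 / 1910 = 0.1881 d = 4.514 h.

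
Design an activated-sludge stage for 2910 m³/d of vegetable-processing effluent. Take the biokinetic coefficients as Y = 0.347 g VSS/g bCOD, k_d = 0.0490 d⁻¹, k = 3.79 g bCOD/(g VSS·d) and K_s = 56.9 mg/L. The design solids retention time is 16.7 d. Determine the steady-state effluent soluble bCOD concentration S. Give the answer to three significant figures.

Effluent substrate depends only on kinetics and SRT: S = K_s(1 + k_d θ_c) / [θ_c(Yk − k_d) − 1] = 56.9 × (1 + 0.0490 × 16.7) / [16.7 × (0.347 × 3.79 − 0.0490) − 1] = 103.5 / 20.14 = 5.136 mg/L.

S ≈ 5.14 mg/L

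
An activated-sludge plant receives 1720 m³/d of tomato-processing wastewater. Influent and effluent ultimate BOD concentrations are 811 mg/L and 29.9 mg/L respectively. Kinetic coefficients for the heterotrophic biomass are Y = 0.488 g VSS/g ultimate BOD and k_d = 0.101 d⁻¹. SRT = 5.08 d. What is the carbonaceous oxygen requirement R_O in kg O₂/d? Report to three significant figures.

Observed yield with endogenous decay: Y_obs = Y / (1 + k_d·θ_c) = 0.488 / (1 + 0.101 × 5.08) = 0.488 / 1.513 = 0.3225 g VSS/g ultimate BOD.
Substrate removed = Q·(S₀ − S) = 1720 m³/d × (811 − 29.9) g/m³ = 1.34×10^6 g/d = 1343 kg/d.
P_X = Y_obs·Q·(S₀ − S) = 0.3225 × 1343 = 433.3 kg VSS/d.
Carbonaceous O₂ demand = substrate oxidised − cell-mass equivalent = 1343 − 1.42 × 433.3 = 728.2 kg O₂/d.

R_O ≈ 728 kg O₂/d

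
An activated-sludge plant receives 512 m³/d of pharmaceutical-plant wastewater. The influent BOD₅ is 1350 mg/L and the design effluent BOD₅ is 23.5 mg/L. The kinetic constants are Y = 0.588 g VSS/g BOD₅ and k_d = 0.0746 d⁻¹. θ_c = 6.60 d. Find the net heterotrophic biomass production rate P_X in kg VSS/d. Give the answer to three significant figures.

P_X ≈ 268 kg VSS/d

The observed yield is Y_obs = Y/(1 + k_d·θ_c) = 0.588 / (1 + 0.0746 × 6.60) = 0.588 / 1.492 = 0.3940 g VSS per g BOD₅ removed.
Q·(S₀ − S) = 512 × (1350 − 23.5) × 10⁻³ = 679.2 kg/d removed.
Net biomass production P_X = Y_obs × Q·(S₀ − S) = 0.3940 × 679.2 = 267.6 kg VSS/d.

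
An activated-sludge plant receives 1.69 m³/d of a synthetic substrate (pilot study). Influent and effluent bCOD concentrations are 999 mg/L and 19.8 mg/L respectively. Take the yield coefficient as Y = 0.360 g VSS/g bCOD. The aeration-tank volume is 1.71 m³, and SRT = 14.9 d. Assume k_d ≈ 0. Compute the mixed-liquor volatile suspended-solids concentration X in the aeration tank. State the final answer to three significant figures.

X = Y·Q·ΔS·θ_c / V = 0.360 × 1.69 × (999 − 19.8) × 14.9 / 1.71 = 5191 mg/L.

X ≈ 5190 mg/L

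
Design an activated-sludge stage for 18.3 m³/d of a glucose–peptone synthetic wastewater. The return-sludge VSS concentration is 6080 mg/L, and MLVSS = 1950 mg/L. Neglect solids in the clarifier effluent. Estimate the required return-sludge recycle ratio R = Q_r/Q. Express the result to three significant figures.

R ≈ 0.472

R = Q_r/Q = X/(X_r − X) = 1950 / (6080 − 1950) = 0.4722.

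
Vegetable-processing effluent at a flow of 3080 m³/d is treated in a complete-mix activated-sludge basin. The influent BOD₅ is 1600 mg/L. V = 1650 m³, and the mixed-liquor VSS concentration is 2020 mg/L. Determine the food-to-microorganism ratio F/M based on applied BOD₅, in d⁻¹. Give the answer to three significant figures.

Food-to-microorganism ratio F/M = Q S₀ / (V X) = 3080 × 1600 / (1650 × 2020) = 1.479 d⁻¹.

F/M ≈ 1.48 d⁻¹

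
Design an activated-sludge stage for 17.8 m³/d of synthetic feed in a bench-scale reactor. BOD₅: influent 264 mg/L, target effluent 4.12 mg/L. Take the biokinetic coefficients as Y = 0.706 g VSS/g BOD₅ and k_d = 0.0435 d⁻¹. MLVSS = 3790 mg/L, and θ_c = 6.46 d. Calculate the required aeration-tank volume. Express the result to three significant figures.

V ≈ 4.35 m³

Steady-state biomass mass balance: V·X·(1 + k_d·θ_c) = Y·Q·(S₀ − S)·θ_c, so V = 0.706 × 17.8 × (264 − 4.12) × 6.46 / [3790 × (1 + 0.0435 × 6.46)] = 2.11×10^4 / 4855 = 4.345 m³.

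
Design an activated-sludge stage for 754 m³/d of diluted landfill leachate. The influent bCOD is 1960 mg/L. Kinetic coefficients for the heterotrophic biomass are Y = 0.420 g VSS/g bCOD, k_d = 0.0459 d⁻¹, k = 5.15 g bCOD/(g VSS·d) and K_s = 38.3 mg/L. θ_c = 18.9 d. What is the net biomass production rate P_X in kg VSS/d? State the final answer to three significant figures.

P_X ≈ 332 kg VSS/d

Effluent substrate depends only on kinetics and SRT: S = K_s(1 + k_d θ_c) / [θ_c(Yk − k_d) − 1] = 38.3 × (1 + 0.0459 × 18.9) / [18.9 × (0.420 × 5.15 − 0.0459) − 1] = 71.53 / 39.01 = 1.833 mg/L.
Correct the yield for decay: Y_obs = Y/(1 + k_d θ_c) = 0.420 / (1 + 0.0459 × 18.9) = 0.420 / 1.868 = 0.2249.
ΔS = 1960 − 1.83 = 1958 mg/L, so the substrate removal rate is 754 × 1958/1000 = 1476 kg bCOD/d.
Biomass produced: P_X = Y_obs·Q·ΔS = 0.2249 × 1476 ≈ 332.1 kg VSS/d.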